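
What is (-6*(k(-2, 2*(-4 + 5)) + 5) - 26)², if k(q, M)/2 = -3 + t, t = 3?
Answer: 3136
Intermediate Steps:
k(q, M) = 0 (k(q, M) = 2*(-3 + 3) = 2*0 = 0)
(-6*(k(-2, 2*(-4 + 5)) + 5) - 26)² = (-6*(0 + 5) - 26)² = (-6*5 - 26)² = (-30 - 26)² = (-56)² = 3136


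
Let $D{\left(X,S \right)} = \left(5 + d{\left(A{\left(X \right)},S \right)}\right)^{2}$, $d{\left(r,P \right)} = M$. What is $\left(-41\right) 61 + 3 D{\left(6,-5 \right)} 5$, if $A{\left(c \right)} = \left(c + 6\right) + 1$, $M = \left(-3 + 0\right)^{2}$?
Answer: $439$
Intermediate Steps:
$M = 9$ ($M = \left(-3\right)^{2} = 9$)
$A{\left(c \right)} = 7 + c$ ($A{\left(c \right)} = \left(6 + c\right) + 1 = 7 + c$)
$d{\left(r,P \right)} = 9$
$D{\left(X,S \right)} = 196$ ($D{\left(X,S \right)} = \left(5 + 9\right)^{2} = 14^{2} = 196$)
$\left(-41\right) 61 + 3 D{\left(6,-5 \right)} 5 = \left(-41\right) 61 + 3 \cdot 196 \cdot 5 = -2501 + 588 \cdot 5 = -2501 + 2940 = 439$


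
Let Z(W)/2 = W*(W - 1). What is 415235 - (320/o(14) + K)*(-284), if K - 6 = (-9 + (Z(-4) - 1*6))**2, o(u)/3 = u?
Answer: 12528659/21 ≈ 5.9660e+5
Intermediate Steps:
Z(W) = 2*W*(-1 + W) (Z(W) = 2*(W*(W - 1)) = 2*(W*(-1 + W)) = 2*W*(-1 + W))
o(u) = 3*u
K = 631 (K = 6 + (-9 + (2*(-4)*(-1 - 4) - 1*6))**2 = 6 + (-9 + (2*(-4)*(-5) - 6))**2 = 6 + (-9 + (40 - 6))**2 = 6 + (-9 + 34)**2 = 6 + 25**2 = 6 + 625 = 631)
415235 - (320/o(14) + K)*(-284) = 415235 - (320/((3*14)) + 631)*(-284) = 415235 - (320/42 + 631)*(-284) = 415235 - (320*(1/42) + 631)*(-284) = 415235 - (160/21 + 631)*(-284) = 415235 - 13411*(-284)/21 = 415235 - 1*(-3808724/21) = 415235 + 3808724/21 = 12528659/21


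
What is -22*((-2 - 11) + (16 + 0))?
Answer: -66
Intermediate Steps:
-22*((-2 - 11) + (16 + 0)) = -22*(-13 + 16) = -22*3 = -66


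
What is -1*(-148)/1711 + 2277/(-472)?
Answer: -64849/13688 ≈ -4.7377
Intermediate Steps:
-1*(-148)/1711 + 2277/(-472) = 148*(1/1711) + 2277*(-1/472) = 148/1711 - 2277/472 = -64849/13688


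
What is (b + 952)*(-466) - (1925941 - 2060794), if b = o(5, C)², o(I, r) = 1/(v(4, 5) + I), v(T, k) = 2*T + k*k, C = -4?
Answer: -222938671/722 ≈ -3.0878e+5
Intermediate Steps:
v(T, k) = k² + 2*T (v(T, k) = 2*T + k² = k² + 2*T)
o(I, r) = 1/(33 + I) (o(I, r) = 1/((5² + 2*4) + I) = 1/((25 + 8) + I) = 1/(33 + I))
b = 1/1444 (b = (1/(33 + 5))² = (1/38)² = 1/1444 ≈ 0.00069252)
(b + 952)*(-466) - (1925941 - 2060794) = (1/1444 + 952)*(-466) - (1925941 - 2060794) = (1374689/1444)*(-466) - 1*(-134853) = -320302537/722 + 134853 = -222938671/722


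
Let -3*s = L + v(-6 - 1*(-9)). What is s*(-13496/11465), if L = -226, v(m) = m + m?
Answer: -593824/6879 ≈ -86.324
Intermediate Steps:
v(m) = 2*m
s = 220/3 (s = -(-226 + 2*(-6 - 1*(-9)))/3 = -(-226 + 2*(-6 + 9))/3 = -(-226 + 2*3)/3 = -(-226 + 6)/3 = -⅓*(-220) = 220/3 ≈ 73.333)
s*(-13496/11465) = 220*(-13496/11465)/3 = 220*(-13496*1/11465)/3 = (220/3)*(-13496/11465) = -593824/6879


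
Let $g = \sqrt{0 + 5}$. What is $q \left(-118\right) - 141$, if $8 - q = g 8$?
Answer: $-1085 + 944 \sqrt{5} \approx 1025.8$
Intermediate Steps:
$g = \sqrt{5} \approx 2.2361$
$q = 8 - 8 \sqrt{5}$ ($q = 8 - \sqrt{5} \cdot 8 = 8 - 8 \sqrt{5} \approx -9.8885$)
$q \left(-118\right) - 141 = \left(8 - 8 \sqrt{5}\right) \left(-118\right) - 141 = \left(-944 + 944 \sqrt{5}\right) - 141 = -1085 + 944 \sqrt{5}$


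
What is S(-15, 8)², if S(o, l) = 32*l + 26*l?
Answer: 215296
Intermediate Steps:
S(o, l) = 58*l
S(-15, 8)² = (58*8)² = 464² = 215296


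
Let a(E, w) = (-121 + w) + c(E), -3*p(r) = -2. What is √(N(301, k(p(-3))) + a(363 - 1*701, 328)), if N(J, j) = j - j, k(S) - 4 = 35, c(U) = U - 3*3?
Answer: 2*I*√35 ≈ 11.832*I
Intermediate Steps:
p(r) = ⅔ (p(r) = -⅓*(-2) = ⅔)
c(U) = -9 + U (c(U) = U - 9 = -9 + U)
k(S) = 39 (k(S) = 4 + 35 = 39)
a(E, w) = -130 + E + w (a(E, w) = (-121 + w) + (-9 + E) = -130 + E + w)
N(J, j) = 0
√(N(301, k(p(-3))) + a(363 - 1*701, 328)) = √(0 + (-130 + (363 - 1*701) + 328)) = √(0 + (-130 + (363 - 701) + 328)) = √(0 + (-130 - 338 + 328)) = √(0 - 140) = √(-140) = 2*I*√35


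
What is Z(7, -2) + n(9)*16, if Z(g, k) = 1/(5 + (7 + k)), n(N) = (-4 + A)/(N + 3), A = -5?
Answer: -119/10 ≈ -11.900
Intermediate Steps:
n(N) = -9/(3 + N) (n(N) = (-4 - 5)/(N + 3) = -9/(3 + N))
Z(g, k) = 1/(12 + k)
Z(7, -2) + n(9)*16 = 1/(12 - 2) - 9/(3 + 9)*16 = 1/10 - 9/12*16 = 1/10 - 9*1/12*16 = 1/10 - 3/4*16 = 1/10 - 12 = -119/10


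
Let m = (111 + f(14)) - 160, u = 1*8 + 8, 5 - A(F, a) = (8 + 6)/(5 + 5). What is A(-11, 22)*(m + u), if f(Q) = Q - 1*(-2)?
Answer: -306/5 ≈ -61.200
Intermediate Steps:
f(Q) = 2 + Q (f(Q) = Q + 2 = 2 + Q)
A(F, a) = 18/5 (A(F, a) = 5 - (8 + 6)/(5 + 5) = 5 - 14/10 = 5 - 1*7/5 = 5 - 7/5 = 18/5)
u = 16 (u = 8 + 8 = 16)
m = -33 (m = (111 + (2 + 14)) - 160 = (111 + 16) - 160 = 127 - 160 = -33)
A(-11, 22)*(m + u) = 18*(-33 + 16)/5 = (18/5)*(-17) = -306/5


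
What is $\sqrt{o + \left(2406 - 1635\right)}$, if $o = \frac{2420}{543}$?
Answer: $\frac{17 \sqrt{791151}}{543} \approx 27.847$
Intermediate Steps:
$o = \frac{2420}{543}$ ($o = 2420 \cdot \frac{1}{543} = \frac{2420}{543} \approx 4.4567$)
$\sqrt{o + \left(2406 - 1635\right)} = \sqrt{\frac{2420}{543} + \left(2406 - 1635\right)} = \sqrt{\frac{2420}{543} + 771} = \sqrt{\frac{421073}{543}} = \frac{17 \sqrt{791151}}{543}$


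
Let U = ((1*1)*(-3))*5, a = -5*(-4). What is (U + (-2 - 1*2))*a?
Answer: -380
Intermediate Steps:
a = 20
U = -15 (U = (1*(-3))*5 = -3*5 = -15)
(U + (-2 - 1*2))*a = (-15 + (-2 - 1*2))*20 = (-15 + (-2 - 2))*20 = (-15 - 4)*20 = -19*20 = -380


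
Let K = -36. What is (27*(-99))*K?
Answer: 96228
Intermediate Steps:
(27*(-99))*K = (27*(-99))*(-36) = -2673*(-36) = 96228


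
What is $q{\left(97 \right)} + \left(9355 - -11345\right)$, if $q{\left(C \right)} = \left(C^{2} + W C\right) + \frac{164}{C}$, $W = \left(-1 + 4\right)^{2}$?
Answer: $\frac{3005418}{97} \approx 30984.0$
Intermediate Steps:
$W = 9$ ($W = 3^{2} = 9$)
$q{\left(C \right)} = C^{2} + 9 C + \frac{164}{C}$ ($q{\left(C \right)} = \left(C^{2} + 9 C\right) + \frac{164}{C} = C^{2} + 9 C + \frac{164}{C}$)
$q{\left(97 \right)} + \left(9355 - -11345\right) = \frac{164 + 97^{2} \left(9 + 97\right)}{97} + \left(9355 - -11345\right) = \frac{164 + 9409 \cdot 106}{97} + \left(9355 + 11345\right) = \frac{164 + 997354}{97} + 20700 = \frac{1}{97} \cdot 997518 + 20700 = \frac{997518}{97} + 20700 = \frac{3005418}{97}$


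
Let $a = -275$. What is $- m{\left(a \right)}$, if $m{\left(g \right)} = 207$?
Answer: $-207$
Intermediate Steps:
$- m{\left(a \right)} = \left(-1\right) 207 = -207$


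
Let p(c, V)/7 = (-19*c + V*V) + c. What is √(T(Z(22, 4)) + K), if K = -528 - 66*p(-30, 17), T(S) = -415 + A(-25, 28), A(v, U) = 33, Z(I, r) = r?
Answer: 2*I*√95977 ≈ 619.6*I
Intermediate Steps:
p(c, V) = -126*c + 7*V² (p(c, V) = 7*((-19*c + V*V) + c) = 7*((-19*c + V²) + c) = 7*((V² - 19*c) + c) = 7*(V² - 18*c) = -126*c + 7*V²)
T(S) = -382 (T(S) = -415 + 33 = -382)
K = -383526 (K = -528 - 66*(-126*(-30) + 7*17²) = -528 - 66*(3780 + 7*289) = -528 - 66*(3780 + 2023) = -528 - 66*5803 = -528 - 382998 = -383526)
√(T(Z(22, 4)) + K) = √(-382 - 383526) = √(-383908) = 2*I*√95977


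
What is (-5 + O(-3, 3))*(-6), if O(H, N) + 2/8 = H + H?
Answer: 135/2 ≈ 67.500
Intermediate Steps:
O(H, N) = -¼ + 2*H (O(H, N) = -¼ + (H + H) = -¼ + 2*H)
(-5 + O(-3, 3))*(-6) = (-5 + (-¼ + 2*(-3)))*(-6) = (-5 + (-¼ - 6))*(-6) = (-5 - 25/4)*(-6) = -45/4*(-6) = 135/2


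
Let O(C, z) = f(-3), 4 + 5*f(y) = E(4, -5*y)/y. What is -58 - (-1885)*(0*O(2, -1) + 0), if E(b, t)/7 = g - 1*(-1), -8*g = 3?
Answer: -58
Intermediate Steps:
g = -3/8 (g = -1/8*3 = -3/8 ≈ -0.37500)
E(b, t) = 35/8 (E(b, t) = 7*(-3/8 - 1*(-1)) = 7*(-3/8 + 1) = 7*(5/8) = 35/8)
f(y) = -4/5 + 7/(8*y) (f(y) = -4/5 + (35/(8*y))/5 = -4/5 + 7/(8*y))
O(C, z) = -131/120 (O(C, z) = (1/40)*(35 - 32*(-3))/(-3) = (1/40)*(-1/3)*(35 + 96) = (1/40)*(-1/3)*131 = -131/120)
-58 - (-1885)*(0*O(2, -1) + 0) = -58 - (-1885)*(0*(-131/120) + 0) = -58 - (-1885)*(0 + 0) = -58 - (-1885)*0 = -58 - 145*0 = -58 + 0 = -58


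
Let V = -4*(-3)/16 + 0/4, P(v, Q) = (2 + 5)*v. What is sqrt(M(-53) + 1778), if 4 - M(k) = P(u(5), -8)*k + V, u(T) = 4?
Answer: sqrt(13061)/2 ≈ 57.142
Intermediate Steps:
P(v, Q) = 7*v
V = 3/4 (V = 12*(1/16) + 0*(1/4) = 3/4 + 0 = 3/4 ≈ 0.75000)
M(k) = 13/4 - 28*k (M(k) = 4 - ((7*4)*k + 3/4) = 4 - (28*k + 3/4) = 4 - (3/4 + 28*k) = 4 + (-3/4 - 28*k) = 13/4 - 28*k)
sqrt(M(-53) + 1778) = sqrt((13/4 - 28*(-53)) + 1778) = sqrt((13/4 + 1484) + 1778) = sqrt(5949/4 + 1778) = sqrt(13061/4) = sqrt(13061)/2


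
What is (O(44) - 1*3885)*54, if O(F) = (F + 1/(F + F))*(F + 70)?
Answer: 1345167/22 ≈ 61144.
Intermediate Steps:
O(F) = (70 + F)*(F + 1/(2*F)) (O(F) = (F + 1/(2*F))*(70 + F) = (70 + F)*(F + 1/(2*F)))
(O(44) - 1*3885)*54 = ((½ + 44² + 35/44 + 70*44) - 1*3885)*54 = ((½ + 1936 + 35*(1/44) + 3080) - 3885)*54 = ((½ + 1936 + 35/44 + 3080) - 3885)*54 = (220761/44 - 3885)*54 = (49821/44)*54 = 1345167/22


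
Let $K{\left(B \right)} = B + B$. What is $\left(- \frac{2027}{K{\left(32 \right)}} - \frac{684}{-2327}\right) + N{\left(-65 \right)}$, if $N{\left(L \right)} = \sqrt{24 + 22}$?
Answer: $- \frac{4673053}{148928} + \sqrt{46} \approx -24.596$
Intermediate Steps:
$K{\left(B \right)} = 2 B$
$N{\left(L \right)} = \sqrt{46}$
$\left(- \frac{2027}{K{\left(32 \right)}} - \frac{684}{-2327}\right) + N{\left(-65 \right)} = \left(- \frac{2027}{2 \cdot 32} - \frac{684}{-2327}\right) + \sqrt{46} = \left(- \frac{2027}{64} - - \frac{684}{2327}\right) + \sqrt{46} = \left(\left(-2027\right) \frac{1}{64} + \frac{684}{2327}\right) + \sqrt{46} = \left(- \frac{2027}{64} + \frac{684}{2327}\right) + \sqrt{46} = - \frac{4673053}{148928} + \sqrt{46}$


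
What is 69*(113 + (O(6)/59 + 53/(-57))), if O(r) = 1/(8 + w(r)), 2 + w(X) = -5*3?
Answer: 26005111/3363 ≈ 7732.7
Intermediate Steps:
w(X) = -17 (w(X) = -2 - 5*3 = -2 - 15 = -17)
O(r) = -1/9 (O(r) = 1/(8 - 17) = 1/(-9) = -1/9)
69*(113 + (O(6)/59 + 53/(-57))) = 69*(113 + (-1/9/59 + 53/(-57))) = 69*(113 + (-1/9*1/59 + 53*(-1/57))) = 69*(113 + (-1/531 - 53/57)) = 69*(113 - 9400/10089) = 69*(1130657/10089) = 26005111/3363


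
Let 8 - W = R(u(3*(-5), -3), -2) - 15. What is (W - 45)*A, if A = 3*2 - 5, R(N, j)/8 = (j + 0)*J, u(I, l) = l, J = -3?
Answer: -70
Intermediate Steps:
R(N, j) = -24*j (R(N, j) = 8*((j + 0)*(-3)) = 8*(j*(-3)) = 8*(-3*j) = -24*j)
A = 1 (A = 6 - 5 = 1)
W = -25 (W = 8 - (-24*(-2) - 15) = 8 - (48 - 15) = 8 - 1*33 = 8 - 33 = -25)
(W - 45)*A = (-25 - 45)*1 = -70*1 = -70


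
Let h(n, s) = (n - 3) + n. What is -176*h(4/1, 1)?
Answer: -880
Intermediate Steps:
h(n, s) = -3 + 2*n (h(n, s) = (-3 + n) + n = -3 + 2*n)
-176*h(4/1, 1) = -176*(-3 + 2*(4/1)) = -176*(-3 + 2*(4*1)) = -176*(-3 + 2*4) = -176*(-3 + 8) = -176*5 = -880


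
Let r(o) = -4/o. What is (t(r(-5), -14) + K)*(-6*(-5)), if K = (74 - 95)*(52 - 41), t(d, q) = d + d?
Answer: -6882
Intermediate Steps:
t(d, q) = 2*d
K = -231 (K = -21*11 = -231)
(t(r(-5), -14) + K)*(-6*(-5)) = (2*(-4/(-5)) - 231)*(-6*(-5)) = (2*(-4*(-⅕)) - 231)*30 = (2*(⅘) - 231)*30 = (8/5 - 231)*30 = -1147/5*30 = -6882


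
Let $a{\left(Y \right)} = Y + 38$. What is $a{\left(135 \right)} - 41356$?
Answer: $-41183$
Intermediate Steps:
$a{\left(Y \right)} = 38 + Y$
$a{\left(135 \right)} - 41356 = \left(38 + 135\right) - 41356 = 173 - 41356 = -41183$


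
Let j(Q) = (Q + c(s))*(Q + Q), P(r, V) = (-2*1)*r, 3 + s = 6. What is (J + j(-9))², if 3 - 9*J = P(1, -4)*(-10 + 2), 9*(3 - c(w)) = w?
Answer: 1026169/81 ≈ 12669.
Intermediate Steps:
s = 3 (s = -3 + 6 = 3)
P(r, V) = -2*r
c(w) = 3 - w/9
j(Q) = 2*Q*(8/3 + Q) (j(Q) = (Q + (3 - ⅑*3))*(Q + Q) = (Q + (3 - ⅓))*(2*Q) = (Q + 8/3)*(2*Q) = (8/3 + Q)*(2*Q) = 2*Q*(8/3 + Q))
J = -13/9 (J = ⅓ - (-2*1)*(-10 + 2)/9 = ⅓ - (-2)*(-8)/9 = ⅓ - ⅑*16 = ⅓ - 16/9 = -13/9 ≈ -1.4444)
(J + j(-9))² = (-13/9 + (⅔)*(-9)*(8 + 3*(-9)))² = (-13/9 + (⅔)*(-9)*(8 - 27))² = (-13/9 + (⅔)*(-9)*(-19))² = (-13/9 + 114)² = (1013/9)² = 1026169/81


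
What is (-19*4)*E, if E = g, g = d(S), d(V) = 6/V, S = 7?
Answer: -456/7 ≈ -65.143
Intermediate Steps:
g = 6/7 ≈ 0.85714
E = 6/7 ≈ 0.85714
(-19*4)*E = -19*4*(6/7) = -76*6/7 = -456/7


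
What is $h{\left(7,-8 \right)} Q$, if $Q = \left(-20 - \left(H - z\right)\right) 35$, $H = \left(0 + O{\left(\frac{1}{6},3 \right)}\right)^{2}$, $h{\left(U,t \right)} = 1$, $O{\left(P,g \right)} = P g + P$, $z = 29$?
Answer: $\frac{2695}{9} \approx 299.44$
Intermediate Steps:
$O{\left(P,g \right)} = P + P g$
$H = \frac{4}{9}$ ($H = \left(0 + \frac{1 + 3}{6}\right)^{2} = \left(0 + \frac{1}{6} \cdot 4\right)^{2} = \left(0 + \frac{2}{3}\right)^{2} = \left(\frac{2}{3}\right)^{2} = \frac{4}{9} \approx 0.44444$)
$Q = \frac{2695}{9}$ ($Q = \left(-20 + \left(29 - \frac{4}{9}\right)\right) 35 = \left(-20 + \frac{257}{9}\right) 35 = \frac{77}{9} \cdot 35 = \frac{2695}{9} \approx 299.44$)
$h{\left(7,-8 \right)} Q = 1 \cdot \frac{2695}{9} = \frac{2695}{9}$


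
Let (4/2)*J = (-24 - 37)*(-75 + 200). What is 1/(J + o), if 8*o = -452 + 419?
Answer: -8/30533 ≈ -0.00026201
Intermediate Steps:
J = -7625/2 (J = ((-24 - 37)*(-75 + 200))/2 = (-61*125)/2 = (1/2)*(-7625) = -7625/2 ≈ -3812.5)
o = -33/8 (o = (-452 + 419)/8 = (1/8)*(-33) = -33/8 ≈ -4.1250)
1/(J + o) = 1/(-7625/2 - 33/8) = 1/(-30533/8) = -8/30533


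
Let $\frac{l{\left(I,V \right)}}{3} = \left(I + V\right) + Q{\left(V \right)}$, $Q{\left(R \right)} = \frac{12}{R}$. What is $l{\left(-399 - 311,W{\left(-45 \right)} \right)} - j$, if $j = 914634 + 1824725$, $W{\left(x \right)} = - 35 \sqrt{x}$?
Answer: $-2741489 - \frac{55113 i \sqrt{5}}{175} \approx -2.7415 \cdot 10^{6} - 704.21 i$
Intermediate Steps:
$l{\left(I,V \right)} = 3 I + 3 V + \frac{36}{V}$ ($l{\left(I,V \right)} = 3 \left(\left(I + V\right) + \frac{12}{V}\right) = 3 \left(I + V + \frac{12}{V}\right) = 3 I + 3 V + \frac{36}{V}$)
$j = 2739359$
$l{\left(-399 - 311,W{\left(-45 \right)} \right)} - j = \frac{3 \left(12 + - 35 \sqrt{-45} \left(\left(-399 - 311\right) - 35 \sqrt{-45}\right)\right)}{\left(-35\right) \sqrt{-45}} - 2739359 = \frac{3 \left(12 + - 35 \cdot 3 i \sqrt{5} \left(\left(-399 - 311\right) - 35 \cdot 3 i \sqrt{5}\right)\right)}{\left(-35\right) 3 i \sqrt{5}} - 2739359 = \frac{3 \left(12 + - 105 i \sqrt{5} \left(-710 - 105 i \sqrt{5}\right)\right)}{\left(-105\right) i \sqrt{5}} - 2739359 = 3 \frac{i \sqrt{5}}{525} \left(12 - 105 i \sqrt{5} \left(-710 - 105 i \sqrt{5}\right)\right) - 2739359 = \frac{i \sqrt{5} \left(12 - 105 i \sqrt{5} \left(-710 - 105 i \sqrt{5}\right)\right)}{175} - 2739359 = -2739359 + \frac{i \sqrt{5} \left(12 - 105 i \sqrt{5} \left(-710 - 105 i \sqrt{5}\right)\right)}{175}$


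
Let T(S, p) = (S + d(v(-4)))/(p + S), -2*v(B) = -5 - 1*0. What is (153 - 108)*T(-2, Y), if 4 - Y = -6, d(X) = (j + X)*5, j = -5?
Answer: -1305/16 ≈ -81.563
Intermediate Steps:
v(B) = 5/2 (v(B) = -(-5 - 1*0)/2 = -(-5 + 0)/2 = -½*(-5) = 5/2)
d(X) = -25 + 5*X (d(X) = (-5 + X)*5 = -25 + 5*X)
Y = 10 (Y = 4 - 1*(-6) = 4 + 6 = 10)
T(S, p) = (-25/2 + S)/(S + p) (T(S, p) = (S + (-25 + 5*(5/2)))/(p + S) = (S + (-25 + 25/2))/(S + p) = (S - 25/2)/(S + p) = (-25/2 + S)/(S + p))
(153 - 108)*T(-2, Y) = (153 - 108)*((-25/2 - 2)/(-2 + 10)) = 45*(-29/2/8) = 45*((⅛)*(-29/2)) = 45*(-29/16) = -1305/16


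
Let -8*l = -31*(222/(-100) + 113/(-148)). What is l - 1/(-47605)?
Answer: -3258165969/281821600 ≈ -11.561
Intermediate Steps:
l = -342209/29600 (l = -(-31)*(222/(-100) + 113/(-148))/8 = -(-31)*(222*(-1/100) + 113*(-1/148))/8 = -(-31)*(-111/50 - 113/148)/8 = -(-31)*(-11039)/(8*3700) = -⅛*342209/3700 = -342209/29600 ≈ -11.561)
l - 1/(-47605) = -342209/29600 - 1/(-47605) = -342209/29600 - 1*(-1/47605) = -342209/29600 + 1/47605 = -3258165969/281821600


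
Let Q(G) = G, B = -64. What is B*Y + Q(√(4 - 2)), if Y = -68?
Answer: 4352 + √2 ≈ 4353.4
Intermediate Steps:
B*Y + Q(√(4 - 2)) = -64*(-68) + √(4 - 2) = 4352 + √2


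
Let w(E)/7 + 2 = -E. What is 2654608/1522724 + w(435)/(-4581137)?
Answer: 3041445235503/1743951814297 ≈ 1.7440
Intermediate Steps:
w(E) = -14 - 7*E (w(E) = -14 + 7*(-E) = -14 - 7*E)
2654608/1522724 + w(435)/(-4581137) = 2654608/1522724 + (-14 - 7*435)/(-4581137) = 2654608*(1/1522724) + (-14 - 3045)*(-1/4581137) = 663652/380681 - 3059*(-1/4581137) = 663652/380681 + 3059/4581137 = 3041445235503/1743951814297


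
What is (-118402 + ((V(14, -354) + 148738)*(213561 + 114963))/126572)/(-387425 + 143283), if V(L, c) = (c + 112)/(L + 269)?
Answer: -1198411038317/1093142020799 ≈ -1.0963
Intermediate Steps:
V(L, c) = (112 + c)/(269 + L)
(-118402 + ((V(14, -354) + 148738)*(213561 + 114963))/126572)/(-387425 + 143283) = (-118402 + (((112 - 354)/(269 + 14) + 148738)*(213561 + 114963))/126572)/(-387425 + 143283) = (-118402 + ((-242/283 + 148738)*328524)*(1/126572))/(-244142) = (-118402 + (((1/283)*(-242) + 148738)*328524)*(1/126572))*(-1/244142) = (-118402 + ((-242/283 + 148738)*328524)*(1/126572))*(-1/244142) = (-118402 + ((42092612/283)*328524)*(1/126572))*(-1/244142) = (-118402 + (13828433264688/283)*(1/126572))*(-1/244142) = (-118402 + 3457108316172/8954969)*(-1/244142) = (2396822076634/8954969)*(-1/244142) = -1198411038317/1093142020799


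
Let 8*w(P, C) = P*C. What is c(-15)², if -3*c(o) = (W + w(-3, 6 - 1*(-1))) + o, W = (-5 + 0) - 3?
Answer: 42025/576 ≈ 72.960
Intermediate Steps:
w(P, C) = C*P/8 (w(P, C) = (P*C)/8 = (C*P)/8 = C*P/8)
W = -8 (W = -5 - 3 = -8)
c(o) = 85/24 - o/3 (c(o) = -((-8 + (⅛)*(6 - 1*(-1))*(-3)) + o)/3 = -((-8 + (⅛)*(6 + 1)*(-3)) + o)/3 = -((-8 + (⅛)*7*(-3)) + o)/3 = -((-8 - 21/8) + o)/3 = -(-85/8 + o)/3 = 85/24 - o/3)
c(-15)² = (85/24 - ⅓*(-15))² = (85/24 + 5)² = (205/24)² = 42025/576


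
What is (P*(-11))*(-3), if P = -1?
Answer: -33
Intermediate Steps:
(P*(-11))*(-3) = -1*(-11)*(-3) = 11*(-3) = -33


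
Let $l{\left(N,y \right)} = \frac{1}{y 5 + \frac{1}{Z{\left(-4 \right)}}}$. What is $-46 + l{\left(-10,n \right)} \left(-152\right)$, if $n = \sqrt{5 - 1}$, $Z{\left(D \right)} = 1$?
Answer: $- \frac{658}{11} \approx -59.818$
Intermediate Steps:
$n = 2$ ($n = \sqrt{4} = 2$)
$l{\left(N,y \right)} = \frac{1}{1 + 5 y}$ ($l{\left(N,y \right)} = \frac{1}{y 5 + 1^{-1}} = \frac{1}{5 y + 1} = \frac{1}{1 + 5 y}$)
$-46 + l{\left(-10,n \right)} \left(-152\right) = -46 + \frac{1}{1 + 5 \cdot 2} \left(-152\right) = -46 + \frac{1}{1 + 10} \left(-152\right) = -46 + \frac{1}{11} \left(-152\right) = -46 - \frac{152}{11} = - \frac{658}{11}$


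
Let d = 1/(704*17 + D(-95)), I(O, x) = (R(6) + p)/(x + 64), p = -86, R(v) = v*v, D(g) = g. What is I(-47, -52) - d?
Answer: -296831/71238 ≈ -4.1667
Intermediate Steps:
R(v) = v²
I(O, x) = -50/(64 + x) (I(O, x) = (6² - 86)/(x + 64) = (36 - 86)/(64 + x) = -50/(64 + x))
d = 1/11873 (d = 1/(704*17 - 95) = 1/(11968 - 95) = 1/11873 ≈ 8.4225e-5)
I(-47, -52) - d = -50/(64 - 52) - 1*1/11873 = -50/12 - 1/11873 = -50*1/12 - 1/11873 = -25/6 - 1/11873 = -296831/71238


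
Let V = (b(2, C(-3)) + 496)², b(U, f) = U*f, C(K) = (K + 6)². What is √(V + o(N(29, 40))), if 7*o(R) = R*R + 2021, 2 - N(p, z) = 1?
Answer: √12959758/7 ≈ 514.28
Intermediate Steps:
N(p, z) = 1 (N(p, z) = 2 - 1*1 = 2 - 1 = 1)
C(K) = (6 + K)²
o(R) = 2021/7 + R²/7 (o(R) = (R*R + 2021)/7 = (R² + 2021)/7 = (2021 + R²)/7 = 2021/7 + R²/7)
V = 264196 (V = (2*(6 - 3)² + 496)² = (2*3² + 496)² = (2*9 + 496)² = (18 + 496)² = 514² = 264196)
√(V + o(N(29, 40))) = √(264196 + (2021/7 + (⅐)*1²)) = √(264196 + (2021/7 + (⅐)*1)) = √(264196 + (2021/7 + ⅐)) = √(264196 + 2022/7) = √(1851394/7) = √12959758/7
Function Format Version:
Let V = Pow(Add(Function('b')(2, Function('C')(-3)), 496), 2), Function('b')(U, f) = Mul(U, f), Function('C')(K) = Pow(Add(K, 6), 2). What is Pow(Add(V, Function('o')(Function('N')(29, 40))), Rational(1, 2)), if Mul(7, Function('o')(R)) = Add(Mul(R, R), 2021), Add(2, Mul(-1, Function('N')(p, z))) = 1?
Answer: Mul(Rational(1, 7), Pow(12959758, Rational(1, 2))) ≈ 514.28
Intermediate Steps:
Function('N')(p, z) = 1 (Function('N')(p, z) = Add(2, Mul(-1, 1)) = Add(2, -1) = 1)
Function('C')(K) = Pow(Add(6, K), 2)
Function('o')(R) = Add(Rational(2021, 7), Mul(Rational(1, 7), Pow(R, 2))) (Function('o')(R) = Mul(Rational(1, 7), Add(Mul(R, R), 2021)) = Mul(Rational(1, 7), Add(Pow(R, 2), 2021)) = Mul(Rational(1, 7), Add(2021, Pow(R, 2))) = Add(Rational(2021, 7), Mul(Rational(1, 7), Pow(R, 2))))
V = 264196 (V = Pow(Add(Mul(2, Pow(Add(6, -3), 2)), 496), 2) = Pow(Add(Mul(2, Pow(3, 2)), 496), 2) = Pow(Add(Mul(2, 9), 496), 2) = Pow(Add(18, 496), 2) = Pow(514, 2) = 264196)
Pow(Add(V, Function('o')(Function('N')(29, 40))), Rational(1, 2)) = Pow(Add(264196, Add(Rational(2021, 7), Mul(Rational(1, 7), Pow(1, 2)))), Rational(1, 2)) = Pow(Add(264196, Add(Rational(2021, 7), Mul(Rational(1, 7), 1))), Rational(1, 2)) = Pow(Add(264196, Add(Rational(2021, 7), Rational(1, 7))), Rational(1, 2)) = Pow(Add(264196, Rational(2022, 7)), Rational(1, 2)) = Pow(Rational(1851394, 7), Rational(1, 2)) = Mul(Rational(1, 7), Pow(12959758, Rational(1, 2)))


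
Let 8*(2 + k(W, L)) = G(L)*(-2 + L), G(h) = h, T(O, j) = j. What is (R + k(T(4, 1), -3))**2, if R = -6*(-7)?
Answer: 112225/64 ≈ 1753.5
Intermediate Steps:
k(W, L) = -2 + L*(-2 + L)/8 (k(W, L) = -2 + (L*(-2 + L))/8 = -2 + L*(-2 + L)/8)
R = 42
(R + k(T(4, 1), -3))**2 = (42 + (-2 - 1/4*(-3) + (1/8)*(-3)**2))**2 = (42 + (-2 + 3/4 + (1/8)*9))**2 = (42 + (-2 + 3/4 + 9/8))**2 = (42 - 1/8)**2 = (335/8)**2 = 112225/64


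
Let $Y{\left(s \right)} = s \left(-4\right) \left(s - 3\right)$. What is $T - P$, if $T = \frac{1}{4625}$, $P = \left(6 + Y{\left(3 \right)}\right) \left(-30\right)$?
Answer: $\frac{832501}{4625} \approx 180.0$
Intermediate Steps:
$Y{\left(s \right)} = - 4 s \left(-3 + s\right)$
$P = -180$ ($P = \left(6 + 4 \cdot 3 \left(3 - 3\right)\right) \left(-30\right) = \left(6 + 4 \cdot 3 \cdot 0\right) \left(-30\right) = \left(6 + 0\right) \left(-30\right) = 6 \left(-30\right) = -180$)
$T = \frac{1}{4625} \approx 0.00021622$
$T - P = \frac{1}{4625} - -180 = \frac{1}{4625} + 180 = \frac{832501}{4625}$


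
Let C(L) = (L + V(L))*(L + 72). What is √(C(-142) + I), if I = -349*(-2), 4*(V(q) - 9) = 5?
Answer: √39682/2 ≈ 99.602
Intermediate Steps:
V(q) = 41/4 (V(q) = 9 + (¼)*5 = 9 + 5/4 = 41/4)
I = 698
C(L) = (72 + L)*(41/4 + L) (C(L) = (L + 41/4)*(L + 72) = (41/4 + L)*(72 + L) = (72 + L)*(41/4 + L))
√(C(-142) + I) = √((738 + (-142)² + (329/4)*(-142)) + 698) = √((738 + 20164 - 23359/2) + 698) = √(18445/2 + 698) = √(19841/2) = √39682/2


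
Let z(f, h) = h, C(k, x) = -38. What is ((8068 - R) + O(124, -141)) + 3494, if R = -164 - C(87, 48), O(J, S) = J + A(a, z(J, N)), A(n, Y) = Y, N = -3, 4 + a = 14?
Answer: 11809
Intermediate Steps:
a = 10 (a = -4 + 14 = 10)
O(J, S) = -3 + J (O(J, S) = J - 3 = -3 + J)
R = -126 (R = -164 - 1*(-38) = -164 + 38 = -126)
((8068 - R) + O(124, -141)) + 3494 = ((8068 - 1*(-126)) + (-3 + 124)) + 3494 = ((8068 + 126) + 121) + 3494 = (8194 + 121) + 3494 = 8315 + 3494 = 11809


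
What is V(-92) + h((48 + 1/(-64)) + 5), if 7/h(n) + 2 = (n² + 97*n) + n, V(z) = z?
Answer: -430543300/4679863 ≈ -91.999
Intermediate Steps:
h(n) = 7/(-2 + n² + 98*n) (h(n) = 7/(-2 + ((n² + 97*n) + n)) = 7/(-2 + (n² + 98*n)) = 7/(-2 + n² + 98*n))
V(-92) + h((48 + 1/(-64)) + 5) = -92 + 7/(-2 + ((48 + 1/(-64)) + 5)² + 98*((48 + 1/(-64)) + 5)) = -92 + 7/(-2 + ((48 - 1/64) + 5)² + 98*((48 - 1/64) + 5)) = -92 + 7/(-2 + (3071/64 + 5)² + 98*(3071/64 + 5)) = -92 + 7/(-2 + (3391/64)² + 98*(3391/64)) = -92 + 7/(-2 + 11498881/4096 + 166159/32) = -92 + 7/(32759041/4096) = -92 + 7*(4096/32759041) = -92 + 4096/4679863 = -430543300/4679863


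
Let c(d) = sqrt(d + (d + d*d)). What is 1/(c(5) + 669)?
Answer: 669/447526 - sqrt(35)/447526 ≈ 0.0014817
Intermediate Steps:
c(d) = sqrt(d**2 + 2*d) (c(d) = sqrt(d + (d + d**2)) = sqrt(d**2 + 2*d))
1/(c(5) + 669) = 1/(sqrt(5*(2 + 5)) + 669) = 1/(sqrt(5*7) + 669) = 1/(sqrt(35) + 669) = 1/(669 + sqrt(35))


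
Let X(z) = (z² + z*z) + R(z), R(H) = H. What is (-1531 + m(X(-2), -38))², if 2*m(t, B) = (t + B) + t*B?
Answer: 2758921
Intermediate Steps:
X(z) = z + 2*z² (X(z) = (z² + z*z) + z = (z² + z²) + z = 2*z² + z = z + 2*z²)
m(t, B) = B/2 + t/2 + B*t/2 (m(t, B) = ((t + B) + t*B)/2 = ((B + t) + B*t)/2 = (B + t + B*t)/2 = B/2 + t/2 + B*t/2)
(-1531 + m(X(-2), -38))² = (-1531 + ((½)*(-38) + (-2*(1 + 2*(-2)))/2 + (½)*(-38)*(-2*(1 + 2*(-2)))))² = (-1531 + (-19 + (-2*(1 - 4))/2 + (½)*(-38)*(-2*(1 - 4))))² = (-1531 + (-19 + (-2*(-3))/2 + (½)*(-38)*(-2*(-3))))² = (-1531 + (-19 + (½)*6 + (½)*(-38)*6))² = (-1531 + (-19 + 3 - 114))² = (-1531 - 130)² = (-1661)² = 2758921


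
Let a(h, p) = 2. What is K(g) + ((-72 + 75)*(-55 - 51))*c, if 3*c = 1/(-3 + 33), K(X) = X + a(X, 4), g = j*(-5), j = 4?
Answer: -323/15 ≈ -21.533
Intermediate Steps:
g = -20 (g = 4*(-5) = -20)
K(X) = 2 + X (K(X) = X + 2 = 2 + X)
c = 1/90 (c = 1/(3*(-3 + 33)) = (⅓)/30 = (⅓)*(1/30) = 1/90 ≈ 0.011111)
K(g) + ((-72 + 75)*(-55 - 51))*c = (2 - 20) + ((-72 + 75)*(-55 - 51))*(1/90) = -18 + (3*(-106))*(1/90) = -18 - 318*1/90 = -18 - 53/15 = -323/15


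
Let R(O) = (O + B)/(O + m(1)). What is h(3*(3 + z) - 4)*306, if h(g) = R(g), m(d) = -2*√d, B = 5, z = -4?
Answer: 68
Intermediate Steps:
R(O) = (5 + O)/(-2 + O) (R(O) = (O + 5)/(O - 2*√1) = (5 + O)/(O - 2*1) = (5 + O)/(O - 2) = (5 + O)/(-2 + O))
h(g) = (5 + g)/(-2 + g)
h(3*(3 + z) - 4)*306 = ((5 + (3*(3 - 4) - 4))/(-2 + (3*(3 - 4) - 4)))*306 = ((5 + (3*(-1) - 4))/(-2 + (3*(-1) - 4)))*306 = ((5 + (-3 - 4))/(-2 + (-3 - 4)))*306 = ((5 - 7)/(-2 - 7))*306 = (-2/(-9))*306 = -⅑*(-2)*306 = (2/9)*306 = 68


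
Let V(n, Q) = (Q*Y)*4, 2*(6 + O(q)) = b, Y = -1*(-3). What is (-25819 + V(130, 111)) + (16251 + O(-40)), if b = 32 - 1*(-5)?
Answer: -16447/2 ≈ -8223.5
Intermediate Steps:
Y = 3
b = 37 (b = 32 + 5 = 37)
O(q) = 25/2 (O(q) = -6 + (½)*37 = -6 + 37/2 = 25/2)
V(n, Q) = 12*Q (V(n, Q) = (Q*3)*4 = (3*Q)*4 = 12*Q)
(-25819 + V(130, 111)) + (16251 + O(-40)) = (-25819 + 12*111) + (16251 + 25/2) = (-25819 + 1332) + 32527/2 = -24487 + 32527/2 = -16447/2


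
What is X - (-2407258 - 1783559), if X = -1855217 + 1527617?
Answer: 3863217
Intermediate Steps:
X = -327600
X - (-2407258 - 1783559) = -327600 - (-2407258 - 1783559) = -327600 - 1*(-4190817) = -327600 + 4190817 = 3863217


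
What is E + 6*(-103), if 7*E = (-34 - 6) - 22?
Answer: -4388/7 ≈ -626.86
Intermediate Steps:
E = -62/7 (E = ((-34 - 6) - 22)/7 = (-40 - 22)/7 = (1/7)*(-62) = -62/7 ≈ -8.8571)
E + 6*(-103) = -62/7 + 6*(-103) = -62/7 - 618 = -4388/7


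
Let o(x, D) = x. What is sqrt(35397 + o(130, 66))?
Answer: sqrt(35527) ≈ 188.49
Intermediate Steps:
sqrt(35397 + o(130, 66)) = sqrt(35397 + 130) = sqrt(35527)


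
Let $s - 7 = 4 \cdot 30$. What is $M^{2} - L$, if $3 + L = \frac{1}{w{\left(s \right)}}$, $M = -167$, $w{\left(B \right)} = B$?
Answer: $\frac{3542283}{127} \approx 27892.0$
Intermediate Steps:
$s = 127$ ($s = 7 + 4 \cdot 30 = 7 + 120 = 127$)
$L = - \frac{380}{127}$ ($L = -3 + \frac{1}{127} = - \frac{380}{127} \approx -2.9921$)
$M^{2} - L = \left(-167\right)^{2} - - \frac{380}{127} = 27889 + \frac{380}{127} = \frac{3542283}{127}$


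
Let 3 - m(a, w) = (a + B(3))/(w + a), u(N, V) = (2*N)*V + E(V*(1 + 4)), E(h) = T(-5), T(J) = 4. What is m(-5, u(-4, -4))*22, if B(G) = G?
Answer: 2090/31 ≈ 67.419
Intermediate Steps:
E(h) = 4
u(N, V) = 4 + 2*N*V (u(N, V) = (2*N)*V + 4 = 2*N*V + 4 = 4 + 2*N*V)
m(a, w) = 3 - (3 + a)/(a + w) (m(a, w) = 3 - (a + 3)/(w + a) = 3 - (3 + a)/(a + w))
m(-5, u(-4, -4))*22 = ((-3 + 2*(-5) + 3*(4 + 2*(-4)*(-4)))/(-5 + (4 + 2*(-4)*(-4))))*22 = ((-3 - 10 + 3*(4 + 32))/(-5 + (4 + 32)))*22 = ((-3 - 10 + 3*36)/(-5 + 36))*22 = ((-3 - 10 + 108)/31)*22 = ((1/31)*95)*22 = (95/31)*22 = 2090/31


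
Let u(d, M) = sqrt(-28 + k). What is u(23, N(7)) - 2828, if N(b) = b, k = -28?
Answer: -2828 + 2*I*sqrt(14) ≈ -2828.0 + 7.4833*I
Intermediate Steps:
u(d, M) = 2*I*sqrt(14) (u(d, M) = sqrt(-28 - 28) = sqrt(-56) = 2*I*sqrt(14))
u(23, N(7)) - 2828 = 2*I*sqrt(14) - 2828 = -2828 + 2*I*sqrt(14)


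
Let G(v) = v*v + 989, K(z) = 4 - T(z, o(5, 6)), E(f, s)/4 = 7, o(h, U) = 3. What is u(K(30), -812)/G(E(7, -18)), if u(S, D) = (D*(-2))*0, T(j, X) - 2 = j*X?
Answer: 0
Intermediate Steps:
T(j, X) = 2 + X*j (T(j, X) = 2 + j*X = 2 + X*j)
E(f, s) = 28 (E(f, s) = 4*7 = 28)
K(z) = 2 - 3*z (K(z) = 4 - (2 + 3*z) = 4 + (-2 - 3*z) = 2 - 3*z)
G(v) = 989 + v² (G(v) = v² + 989 = 989 + v²)
u(S, D) = 0 (u(S, D) = -2*D*0 = 0)
u(K(30), -812)/G(E(7, -18)) = 0/(989 + 28²) = 0/(989 + 784) = 0/1773 = 0*(1/1773) = 0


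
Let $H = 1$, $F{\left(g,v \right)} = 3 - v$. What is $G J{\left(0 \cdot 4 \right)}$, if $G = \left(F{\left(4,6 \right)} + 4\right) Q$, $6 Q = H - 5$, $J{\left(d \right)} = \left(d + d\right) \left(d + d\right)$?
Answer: $0$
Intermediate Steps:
$J{\left(d \right)} = 4 d^{2}$ ($J{\left(d \right)} = 2 d 2 d = 4 d^{2}$)
$Q = - \frac{2}{3}$ ($Q = \frac{1 - 5}{6} = \frac{1}{6} \left(-4\right) = - \frac{2}{3} \approx -0.66667$)
$G = - \frac{2}{3}$ ($G = \left(\left(3 - 6\right) + 4\right) \left(- \frac{2}{3}\right) = \left(-3 + 4\right) \left(- \frac{2}{3}\right) = 1 \left(- \frac{2}{3}\right) = - \frac{2}{3} \approx -0.66667$)
$G J{\left(0 \cdot 4 \right)} = - \frac{2 \cdot 4 \left(0 \cdot 4\right)^{2}}{3} = - \frac{2 \cdot 4 \cdot 0^{2}}{3} = - \frac{2 \cdot 4 \cdot 0}{3} = \left(- \frac{2}{3}\right) 0 = 0$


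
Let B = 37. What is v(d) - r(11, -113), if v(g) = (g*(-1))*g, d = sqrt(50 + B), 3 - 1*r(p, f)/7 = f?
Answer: -899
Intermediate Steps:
r(p, f) = 21 - 7*f
d = sqrt(87) (d = sqrt(50 + 37) = sqrt(87) ≈ 9.3274)
v(g) = -g**2 (v(g) = (-g)*g = -g**2)
v(d) - r(11, -113) = -(sqrt(87))**2 - (21 - 7*(-113)) = -1*87 - (21 + 791) = -87 - 1*812 = -87 - 812 = -899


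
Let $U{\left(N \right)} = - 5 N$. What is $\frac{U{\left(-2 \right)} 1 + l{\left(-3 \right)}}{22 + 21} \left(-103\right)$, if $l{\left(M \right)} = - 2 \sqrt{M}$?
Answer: $- \frac{1030}{43} + \frac{206 i \sqrt{3}}{43} \approx -23.953 + 8.2977 i$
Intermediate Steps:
$\frac{U{\left(-2 \right)} 1 + l{\left(-3 \right)}}{22 + 21} \left(-103\right) = \frac{\left(-5\right) \left(-2\right) 1 - 2 \sqrt{-3}}{22 + 21} \left(-103\right) = \frac{10 \cdot 1 - 2 i \sqrt{3}}{43} \left(-103\right) = \left(10 - 2 i \sqrt{3}\right) \frac{1}{43} \left(-103\right) = \left(\frac{10}{43} - \frac{2 i \sqrt{3}}{43}\right) \left(-103\right) = - \frac{1030}{43} + \frac{206 i \sqrt{3}}{43}$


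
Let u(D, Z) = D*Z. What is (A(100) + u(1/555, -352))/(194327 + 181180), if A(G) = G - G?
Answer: -32/18946035 ≈ -1.6890e-6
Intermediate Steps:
A(G) = 0
(A(100) + u(1/555, -352))/(194327 + 181180) = (0 - 352/555)/(194327 + 181180) = (0 + (1/555)*(-352))/375507 = (0 - 352/555)*(1/375507) = -352/555*1/375507 = -32/18946035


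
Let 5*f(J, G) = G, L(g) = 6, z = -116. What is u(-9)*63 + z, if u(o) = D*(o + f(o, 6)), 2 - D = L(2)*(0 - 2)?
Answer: -34978/5 ≈ -6995.6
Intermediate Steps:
f(J, G) = G/5
D = 14 (D = 2 - 6*(0 - 2) = 2 - 6*(-2) = 2 - 1*(-12) = 2 + 12 = 14)
u(o) = 84/5 + 14*o (u(o) = 14*(o + (⅕)*6) = 14*(o + 6/5) = 14*(6/5 + o) = 84/5 + 14*o)
u(-9)*63 + z = (84/5 + 14*(-9))*63 - 116 = (84/5 - 126)*63 - 116 = -546/5*63 - 116 = -34398/5 - 116 = -34978/5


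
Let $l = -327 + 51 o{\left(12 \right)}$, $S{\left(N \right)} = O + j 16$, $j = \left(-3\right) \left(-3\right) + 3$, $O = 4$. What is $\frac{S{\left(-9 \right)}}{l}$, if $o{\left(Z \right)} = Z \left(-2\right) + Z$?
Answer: $- \frac{196}{939} \approx -0.20873$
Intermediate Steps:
$j = 12$ ($j = 9 + 3 = 12$)
$o{\left(Z \right)} = - Z$ ($o{\left(Z \right)} = - 2 Z + Z = - Z$)
$S{\left(N \right)} = 196$ ($S{\left(N \right)} = 4 + 12 \cdot 16 = 4 + 192 = 196$)
$l = -939$ ($l = -327 + 51 \left(\left(-1\right) 12\right) = -327 + 51 \left(-12\right) = -327 - 612 = -939$)
$\frac{S{\left(-9 \right)}}{l} = \frac{196}{-939} = 196 \left(- \frac{1}{939}\right) = - \frac{196}{939}$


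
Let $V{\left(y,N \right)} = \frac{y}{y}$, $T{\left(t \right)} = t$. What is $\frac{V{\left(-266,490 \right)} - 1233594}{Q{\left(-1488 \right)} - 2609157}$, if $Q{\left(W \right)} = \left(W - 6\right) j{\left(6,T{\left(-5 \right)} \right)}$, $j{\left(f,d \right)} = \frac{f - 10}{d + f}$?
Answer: $\frac{1233593}{2603181} \approx 0.47388$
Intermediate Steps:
$j{\left(f,d \right)} = \frac{-10 + f}{d + f}$
$V{\left(y,N \right)} = 1$
$Q{\left(W \right)} = 24 - 4 W$ ($Q{\left(W \right)} = \left(W - 6\right) \frac{-10 + 6}{-5 + 6} = \left(-6 + W\right) 1^{-1} \left(-4\right) = \left(-6 + W\right) 1 \left(-4\right) = \left(-6 + W\right) \left(-4\right) = 24 - 4 W$)
$\frac{V{\left(-266,490 \right)} - 1233594}{Q{\left(-1488 \right)} - 2609157} = \frac{1 - 1233594}{\left(24 - -5952\right) - 2609157} = - \frac{1233593}{\left(24 + 5952\right) - 2609157} = - \frac{1233593}{5976 - 2609157} = - \frac{1233593}{-2603181} = \left(-1233593\right) \left(- \frac{1}{2603181}\right) = \frac{1233593}{2603181}$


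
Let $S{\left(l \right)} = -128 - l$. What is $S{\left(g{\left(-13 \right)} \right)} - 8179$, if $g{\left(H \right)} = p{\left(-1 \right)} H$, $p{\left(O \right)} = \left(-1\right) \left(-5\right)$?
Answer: $-8242$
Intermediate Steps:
$p{\left(O \right)} = 5$
$g{\left(H \right)} = 5 H$
$S{\left(g{\left(-13 \right)} \right)} - 8179 = \left(-128 - 5 \left(-13\right)\right) - 8179 = \left(-128 - -65\right) - 8179 = \left(-128 + 65\right) - 8179 = -63 - 8179 = -8242$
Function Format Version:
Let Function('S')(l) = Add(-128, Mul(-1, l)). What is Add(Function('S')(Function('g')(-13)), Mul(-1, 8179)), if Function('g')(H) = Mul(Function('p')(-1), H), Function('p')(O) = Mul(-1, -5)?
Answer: -8242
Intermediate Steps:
Function('p')(O) = 5
Function('g')(H) = Mul(5, H)
Add(Function('S')(Function('g')(-13)), Mul(-1, 8179)) = Add(Add(-128, Mul(-1, Mul(5, -13))), Mul(-1, 8179)) = Add(Add(-128, Mul(-1, -65)), -8179) = Add(Add(-128, 65), -8179) = Add(-63, -8179) = -8242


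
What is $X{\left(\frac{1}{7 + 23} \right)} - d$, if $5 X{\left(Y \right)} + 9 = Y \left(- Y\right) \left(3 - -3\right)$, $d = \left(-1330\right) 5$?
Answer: $\frac{4986149}{750} \approx 6648.2$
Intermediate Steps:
$d = -6650$
$X{\left(Y \right)} = - \frac{9}{5} - \frac{6 Y^{2}}{5}$ ($X{\left(Y \right)} = - \frac{9}{5} + \frac{Y \left(- Y\right) \left(3 - -3\right)}{5} = - \frac{9}{5} + \frac{- Y^{2} \left(3 + 3\right)}{5} = - \frac{9}{5} + \frac{- Y^{2} \cdot 6}{5} = - \frac{9}{5} + \frac{\left(-6\right) Y^{2}}{5} = - \frac{9}{5} - \frac{6 Y^{2}}{5}$)
$X{\left(\frac{1}{7 + 23} \right)} - d = \left(- \frac{9}{5} - \frac{6 \left(\frac{1}{7 + 23}\right)^{2}}{5}\right) - -6650 = \left(- \frac{9}{5} - \frac{6 \left(\frac{1}{30}\right)^{2}}{5}\right) + 6650 = \left(- \frac{9}{5} - \frac{6}{5 \cdot 900}\right) + 6650 = \left(- \frac{9}{5} - \frac{1}{750}\right) + 6650 = - \frac{1351}{750} + 6650 = \frac{4986149}{750}$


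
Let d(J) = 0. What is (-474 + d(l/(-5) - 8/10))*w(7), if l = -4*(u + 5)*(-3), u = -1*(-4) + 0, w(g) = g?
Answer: -3318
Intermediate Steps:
u = 4 (u = 4 + 0 = 4)
l = 108 (l = -4*(4 + 5)*(-3) = -4*9*(-3) = -36*(-3) = 108)
(-474 + d(l/(-5) - 8/10))*w(7) = (-474 + 0)*7 = -474*7 = -3318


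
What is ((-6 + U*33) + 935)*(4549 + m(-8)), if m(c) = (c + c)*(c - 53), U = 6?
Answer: 6226675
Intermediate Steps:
m(c) = 2*c*(-53 + c) (m(c) = (2*c)*(-53 + c) = 2*c*(-53 + c))
((-6 + U*33) + 935)*(4549 + m(-8)) = ((-6 + 6*33) + 935)*(4549 + 2*(-8)*(-53 - 8)) = ((-6 + 198) + 935)*(4549 + 2*(-8)*(-61)) = (192 + 935)*(4549 + 976) = 1127*5525 = 6226675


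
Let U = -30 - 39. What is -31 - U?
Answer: 38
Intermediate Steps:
U = -69
-31 - U = -31 - 1*(-69) = -31 + 69 = 38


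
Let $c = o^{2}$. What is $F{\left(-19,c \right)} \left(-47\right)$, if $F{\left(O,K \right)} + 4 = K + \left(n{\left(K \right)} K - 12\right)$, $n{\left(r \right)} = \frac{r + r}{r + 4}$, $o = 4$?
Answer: $- \frac{6016}{5} \approx -1203.2$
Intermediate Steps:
$n{\left(r \right)} = \frac{2 r}{4 + r}$
$c = 16$ ($c = 4^{2} = 16$)
$F{\left(O,K \right)} = -16 + K + \frac{2 K^{2}}{4 + K}$ ($F{\left(O,K \right)} = -4 + \left(K + \left(\frac{2 K}{4 + K} K - 12\right)\right) = -4 + \left(K + \left(\frac{2 K^{2}}{4 + K} - 12\right)\right) = -4 + \left(K + \left(-12 + \frac{2 K^{2}}{4 + K}\right)\right) = -4 + \left(-12 + K + \frac{2 K^{2}}{4 + K}\right) = -16 + K + \frac{2 K^{2}}{4 + K}$)
$F{\left(-19,c \right)} \left(-47\right) = \frac{-64 - 192 + 3 \cdot 16^{2}}{4 + 16} \left(-47\right) = \frac{-64 - 192 + 3 \cdot 256}{20} \left(-47\right) = \frac{-64 - 192 + 768}{20} \left(-47\right) = \frac{1}{20} \cdot 512 \left(-47\right) = \frac{128}{5} \left(-47\right) = - \frac{6016}{5}$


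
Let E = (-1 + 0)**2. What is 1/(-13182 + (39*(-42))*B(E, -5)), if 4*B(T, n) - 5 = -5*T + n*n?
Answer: -2/46839 ≈ -4.2699e-5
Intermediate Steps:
E = 1 (E = (-1)**2 = 1)
B(T, n) = 5/4 - 5*T/4 + n**2/4 (B(T, n) = 5/4 + (-5*T + n*n)/4 = 5/4 + (-5*T + n**2)/4 = 5/4 + (n**2 - 5*T)/4 = 5/4 + (-5*T/4 + n**2/4) = 5/4 - 5*T/4 + n**2/4)
1/(-13182 + (39*(-42))*B(E, -5)) = 1/(-13182 + (39*(-42))*(5/4 - 5/4*1 + (1/4)*(-5)**2)) = 1/(-13182 - 1638*(5/4 - 5/4 + (1/4)*25)) = 1/(-13182 - 1638*(5/4 - 5/4 + 25/4)) = 1/(-13182 - 1638*25/4) = 1/(-13182 - 20475/2) = 1/(-46839/2) = -2/46839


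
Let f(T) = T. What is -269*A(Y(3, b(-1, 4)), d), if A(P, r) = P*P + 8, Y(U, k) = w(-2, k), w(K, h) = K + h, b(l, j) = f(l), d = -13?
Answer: -4573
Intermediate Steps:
b(l, j) = l
Y(U, k) = -2 + k
A(P, r) = 8 + P² (A(P, r) = P² + 8 = 8 + P²)
-269*A(Y(3, b(-1, 4)), d) = -269*(8 + (-2 - 1)²) = -269*(8 + (-3)²) = -269*(8 + 9) = -269*17 = -4573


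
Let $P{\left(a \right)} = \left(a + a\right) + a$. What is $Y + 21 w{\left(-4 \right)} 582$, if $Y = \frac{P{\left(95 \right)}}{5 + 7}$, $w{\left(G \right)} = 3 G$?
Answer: $- \frac{586561}{4} \approx -1.4664 \cdot 10^{5}$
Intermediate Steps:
$P{\left(a \right)} = 3 a$ ($P{\left(a \right)} = 2 a + a = 3 a$)
$Y = \frac{95}{4}$ ($Y = \frac{3 \cdot 95}{5 + 7} = \frac{1}{12} \cdot 285 = \frac{95}{4} \approx 23.75$)
$Y + 21 w{\left(-4 \right)} 582 = \frac{95}{4} + 21 \cdot 3 \left(-4\right) 582 = \frac{95}{4} + 21 \left(-12\right) 582 = \frac{95}{4} - 146664 = - \frac{586561}{4}$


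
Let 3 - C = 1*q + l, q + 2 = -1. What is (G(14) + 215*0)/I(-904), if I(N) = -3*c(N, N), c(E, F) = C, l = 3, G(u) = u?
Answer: -14/9 ≈ -1.5556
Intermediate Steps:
q = -3 (q = -2 - 1 = -3)
C = 3 (C = 3 - (1*(-3) + 3) = 3 - (-3 + 3) = 3 - 1*0 = 3 + 0 = 3)
c(E, F) = 3
I(N) = -9 (I(N) = -3*3 = -9)
(G(14) + 215*0)/I(-904) = (14 + 215*0)/(-9) = (14 + 0)*(-1/9) = 14*(-1/9) = -14/9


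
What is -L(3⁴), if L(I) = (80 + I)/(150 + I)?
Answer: -23/33 ≈ -0.69697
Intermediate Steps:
L(I) = (80 + I)/(150 + I)
-L(3⁴) = -(80 + 3⁴)/(150 + 3⁴) = -(80 + 81)/(150 + 81) = -161/231 = -1*23/33 = -23/33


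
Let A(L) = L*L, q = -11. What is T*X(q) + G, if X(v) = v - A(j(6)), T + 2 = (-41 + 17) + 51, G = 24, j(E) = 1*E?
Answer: -1151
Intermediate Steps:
j(E) = E
T = 25 (T = -2 + ((-41 + 17) + 51) = -2 + (-24 + 51) = -2 + 27 = 25)
A(L) = L²
X(v) = -36 + v (X(v) = v - 1*6² = v - 1*36 = v - 36 = -36 + v)
T*X(q) + G = 25*(-36 - 11) + 24 = 25*(-47) + 24 = -1175 + 24 = -1151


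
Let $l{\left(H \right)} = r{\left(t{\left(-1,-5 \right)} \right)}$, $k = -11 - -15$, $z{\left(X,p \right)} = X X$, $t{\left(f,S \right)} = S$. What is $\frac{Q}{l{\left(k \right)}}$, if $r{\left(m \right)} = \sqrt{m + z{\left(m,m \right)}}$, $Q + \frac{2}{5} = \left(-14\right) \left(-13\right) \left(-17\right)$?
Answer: $- \frac{7736 \sqrt{5}}{25} \approx -691.93$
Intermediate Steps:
$z{\left(X,p \right)} = X^{2}$
$Q = - \frac{15472}{5}$ ($Q = - \frac{2}{5} + \left(-14\right) \left(-13\right) \left(-17\right) = - \frac{2}{5} + 182 \left(-17\right) = - \frac{2}{5} - 3094 = - \frac{15472}{5} \approx -3094.4$)
$k = 4$ ($k = -11 + 15 = 4$)
$r{\left(m \right)} = \sqrt{m + m^{2}}$
$l{\left(H \right)} = 2 \sqrt{5}$ ($l{\left(H \right)} = \sqrt{- 5 \left(1 - 5\right)} = \sqrt{\left(-5\right) \left(-4\right)} = \sqrt{20} = 2 \sqrt{5}$)
$\frac{Q}{l{\left(k \right)}} = - \frac{15472}{5 \cdot 2 \sqrt{5}} = - \frac{15472 \frac{\sqrt{5}}{10}}{5} = - \frac{7736 \sqrt{5}}{25}$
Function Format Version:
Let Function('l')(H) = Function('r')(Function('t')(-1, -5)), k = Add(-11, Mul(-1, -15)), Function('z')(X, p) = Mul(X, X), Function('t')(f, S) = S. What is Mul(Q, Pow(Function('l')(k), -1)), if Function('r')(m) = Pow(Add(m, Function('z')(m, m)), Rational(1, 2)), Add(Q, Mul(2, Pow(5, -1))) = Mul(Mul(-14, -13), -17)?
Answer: Mul(Rational(-7736, 25), Pow(5, Rational(1, 2))) ≈ -691.93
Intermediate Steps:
Function('z')(X, p) = Pow(X, 2)
Q = Rational(-15472, 5) (Q = Add(Rational(-2, 5), Mul(Mul(-14, -13), -17)) = Add(Rational(-2, 5), Mul(182, -17)) = Add(Rational(-2, 5), -3094) = Rational(-15472, 5) ≈ -3094.4)
k = 4 (k = Add(-11, 15) = 4)
Function('r')(m) = Pow(Add(m, Pow(m, 2)), Rational(1, 2))
Function('l')(H) = Mul(2, Pow(5, Rational(1, 2))) (Function('l')(H) = Pow(Mul(-5, Add(1, -5)), Rational(1, 2)) = Pow(Mul(-5, -4), Rational(1, 2)) = Pow(20, Rational(1, 2)) = Mul(2, Pow(5, Rational(1, 2))))
Mul(Q, Pow(Function('l')(k), -1)) = Mul(Rational(-15472, 5), Pow(Mul(2, Pow(5, Rational(1, 2))), -1)) = Mul(Rational(-15472, 5), Mul(Rational(1, 10), Pow(5, Rational(1, 2)))) = Mul(Rational(-7736, 25), Pow(5, Rational(1, 2)))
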